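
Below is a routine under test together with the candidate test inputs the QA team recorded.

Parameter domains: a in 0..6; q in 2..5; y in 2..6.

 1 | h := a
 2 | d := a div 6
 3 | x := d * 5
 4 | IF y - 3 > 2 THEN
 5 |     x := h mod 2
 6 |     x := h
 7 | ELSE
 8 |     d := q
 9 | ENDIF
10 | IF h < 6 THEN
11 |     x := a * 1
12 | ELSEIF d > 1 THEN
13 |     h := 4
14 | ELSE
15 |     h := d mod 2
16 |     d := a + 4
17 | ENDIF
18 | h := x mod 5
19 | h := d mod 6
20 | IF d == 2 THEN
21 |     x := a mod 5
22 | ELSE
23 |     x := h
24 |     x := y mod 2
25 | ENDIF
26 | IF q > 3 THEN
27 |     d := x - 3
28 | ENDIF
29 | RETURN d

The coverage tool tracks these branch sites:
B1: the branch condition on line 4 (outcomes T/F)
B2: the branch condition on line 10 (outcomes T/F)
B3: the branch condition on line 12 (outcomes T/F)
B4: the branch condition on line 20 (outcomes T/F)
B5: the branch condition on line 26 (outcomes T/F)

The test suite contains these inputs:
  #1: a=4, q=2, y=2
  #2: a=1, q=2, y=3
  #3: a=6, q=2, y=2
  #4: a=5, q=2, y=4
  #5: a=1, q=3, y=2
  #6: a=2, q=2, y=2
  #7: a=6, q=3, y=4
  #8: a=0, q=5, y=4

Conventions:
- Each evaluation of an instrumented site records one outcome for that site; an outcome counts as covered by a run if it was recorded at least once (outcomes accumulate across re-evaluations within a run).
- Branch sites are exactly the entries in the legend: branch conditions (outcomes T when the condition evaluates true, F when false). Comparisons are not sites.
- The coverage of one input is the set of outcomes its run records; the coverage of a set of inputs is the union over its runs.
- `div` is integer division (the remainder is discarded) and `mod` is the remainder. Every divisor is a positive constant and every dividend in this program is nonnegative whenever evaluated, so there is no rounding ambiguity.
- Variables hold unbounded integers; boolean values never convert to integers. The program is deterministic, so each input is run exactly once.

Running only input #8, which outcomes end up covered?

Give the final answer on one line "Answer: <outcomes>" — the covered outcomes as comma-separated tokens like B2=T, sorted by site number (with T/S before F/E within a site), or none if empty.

Simulating input #8 (a=0, q=5, y=4) step by step:
  B1->F, B2->T, B4->F, B5->T
as a set, this run covers: B1=F, B2=T, B4=F, B5=T

Answer: B1=F, B2=T, B4=F, B5=T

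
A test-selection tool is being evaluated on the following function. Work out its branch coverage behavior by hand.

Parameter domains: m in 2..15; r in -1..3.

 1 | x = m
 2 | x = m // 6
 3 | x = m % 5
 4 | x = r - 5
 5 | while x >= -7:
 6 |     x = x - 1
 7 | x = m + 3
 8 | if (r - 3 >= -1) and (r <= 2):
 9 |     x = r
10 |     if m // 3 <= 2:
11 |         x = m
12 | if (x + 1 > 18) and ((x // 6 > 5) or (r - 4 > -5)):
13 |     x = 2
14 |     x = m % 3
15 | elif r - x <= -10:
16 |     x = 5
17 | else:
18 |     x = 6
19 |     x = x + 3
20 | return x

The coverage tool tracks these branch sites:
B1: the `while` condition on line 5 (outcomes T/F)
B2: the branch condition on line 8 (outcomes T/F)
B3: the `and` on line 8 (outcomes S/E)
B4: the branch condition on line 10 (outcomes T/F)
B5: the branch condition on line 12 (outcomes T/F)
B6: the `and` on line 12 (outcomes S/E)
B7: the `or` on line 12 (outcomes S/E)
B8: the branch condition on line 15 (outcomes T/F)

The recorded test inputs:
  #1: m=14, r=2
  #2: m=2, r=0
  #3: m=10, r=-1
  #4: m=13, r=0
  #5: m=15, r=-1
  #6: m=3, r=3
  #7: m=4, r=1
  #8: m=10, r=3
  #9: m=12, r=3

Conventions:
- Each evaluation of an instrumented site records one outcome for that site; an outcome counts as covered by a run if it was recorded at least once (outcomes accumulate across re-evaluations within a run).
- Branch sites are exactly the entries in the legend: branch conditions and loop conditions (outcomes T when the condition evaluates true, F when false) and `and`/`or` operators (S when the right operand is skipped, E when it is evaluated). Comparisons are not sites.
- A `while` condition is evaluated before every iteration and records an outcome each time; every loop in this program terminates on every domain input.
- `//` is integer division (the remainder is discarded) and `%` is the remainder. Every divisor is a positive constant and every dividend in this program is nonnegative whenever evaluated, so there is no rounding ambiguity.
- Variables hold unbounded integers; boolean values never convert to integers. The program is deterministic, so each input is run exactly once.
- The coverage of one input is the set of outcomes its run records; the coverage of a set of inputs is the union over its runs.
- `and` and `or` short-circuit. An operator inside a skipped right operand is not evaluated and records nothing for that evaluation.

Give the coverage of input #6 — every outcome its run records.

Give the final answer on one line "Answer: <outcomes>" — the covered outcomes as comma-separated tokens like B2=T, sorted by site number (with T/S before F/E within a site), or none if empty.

Simulating input #6 (m=3, r=3) step by step:
  B1->T, B1->T, B1->T, B1->T, B1->T, B1->T, B1->F, B3->E, B2->F, B6->S
  B5->F, B8->F
deduplicating events, the covered set is: B1=T, B1=F, B2=F, B3=E, B5=F, B6=S, B8=F

Answer: B1=T, B1=F, B2=F, B3=E, B5=F, B6=S, B8=F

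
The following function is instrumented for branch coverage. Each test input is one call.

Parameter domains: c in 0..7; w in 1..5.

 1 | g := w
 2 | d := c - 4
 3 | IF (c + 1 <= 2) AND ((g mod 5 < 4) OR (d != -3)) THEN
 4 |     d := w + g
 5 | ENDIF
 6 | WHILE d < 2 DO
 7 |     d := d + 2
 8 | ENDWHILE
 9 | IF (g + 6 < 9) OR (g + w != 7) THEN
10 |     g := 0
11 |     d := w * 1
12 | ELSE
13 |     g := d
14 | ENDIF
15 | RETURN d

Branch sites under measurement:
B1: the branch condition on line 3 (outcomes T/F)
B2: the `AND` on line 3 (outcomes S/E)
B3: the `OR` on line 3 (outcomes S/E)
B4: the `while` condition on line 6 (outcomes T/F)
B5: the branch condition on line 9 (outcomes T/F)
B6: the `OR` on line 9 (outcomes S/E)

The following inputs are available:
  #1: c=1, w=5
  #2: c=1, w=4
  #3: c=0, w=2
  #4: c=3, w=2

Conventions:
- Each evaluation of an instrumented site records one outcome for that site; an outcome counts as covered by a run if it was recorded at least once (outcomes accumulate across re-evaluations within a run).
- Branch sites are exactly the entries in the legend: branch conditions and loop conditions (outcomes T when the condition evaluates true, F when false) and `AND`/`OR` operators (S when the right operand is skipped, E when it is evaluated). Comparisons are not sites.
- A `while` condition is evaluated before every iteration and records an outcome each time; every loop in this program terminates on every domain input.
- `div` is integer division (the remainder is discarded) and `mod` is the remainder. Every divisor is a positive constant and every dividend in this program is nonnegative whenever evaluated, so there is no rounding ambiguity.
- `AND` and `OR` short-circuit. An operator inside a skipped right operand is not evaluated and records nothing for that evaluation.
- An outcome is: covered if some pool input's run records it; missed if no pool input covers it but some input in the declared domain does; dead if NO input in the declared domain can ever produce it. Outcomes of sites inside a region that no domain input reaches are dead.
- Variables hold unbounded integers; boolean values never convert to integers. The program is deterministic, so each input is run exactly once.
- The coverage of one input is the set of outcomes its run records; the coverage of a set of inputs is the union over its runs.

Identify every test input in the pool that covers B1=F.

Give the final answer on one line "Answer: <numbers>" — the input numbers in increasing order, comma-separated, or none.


input #1 (c=1, w=5): never hits B1=F
input #2 (c=1, w=4): hits B1=F
input #3 (c=0, w=2): never hits B1=F
input #4 (c=3, w=2): hits B1=F
Answer: 2, 4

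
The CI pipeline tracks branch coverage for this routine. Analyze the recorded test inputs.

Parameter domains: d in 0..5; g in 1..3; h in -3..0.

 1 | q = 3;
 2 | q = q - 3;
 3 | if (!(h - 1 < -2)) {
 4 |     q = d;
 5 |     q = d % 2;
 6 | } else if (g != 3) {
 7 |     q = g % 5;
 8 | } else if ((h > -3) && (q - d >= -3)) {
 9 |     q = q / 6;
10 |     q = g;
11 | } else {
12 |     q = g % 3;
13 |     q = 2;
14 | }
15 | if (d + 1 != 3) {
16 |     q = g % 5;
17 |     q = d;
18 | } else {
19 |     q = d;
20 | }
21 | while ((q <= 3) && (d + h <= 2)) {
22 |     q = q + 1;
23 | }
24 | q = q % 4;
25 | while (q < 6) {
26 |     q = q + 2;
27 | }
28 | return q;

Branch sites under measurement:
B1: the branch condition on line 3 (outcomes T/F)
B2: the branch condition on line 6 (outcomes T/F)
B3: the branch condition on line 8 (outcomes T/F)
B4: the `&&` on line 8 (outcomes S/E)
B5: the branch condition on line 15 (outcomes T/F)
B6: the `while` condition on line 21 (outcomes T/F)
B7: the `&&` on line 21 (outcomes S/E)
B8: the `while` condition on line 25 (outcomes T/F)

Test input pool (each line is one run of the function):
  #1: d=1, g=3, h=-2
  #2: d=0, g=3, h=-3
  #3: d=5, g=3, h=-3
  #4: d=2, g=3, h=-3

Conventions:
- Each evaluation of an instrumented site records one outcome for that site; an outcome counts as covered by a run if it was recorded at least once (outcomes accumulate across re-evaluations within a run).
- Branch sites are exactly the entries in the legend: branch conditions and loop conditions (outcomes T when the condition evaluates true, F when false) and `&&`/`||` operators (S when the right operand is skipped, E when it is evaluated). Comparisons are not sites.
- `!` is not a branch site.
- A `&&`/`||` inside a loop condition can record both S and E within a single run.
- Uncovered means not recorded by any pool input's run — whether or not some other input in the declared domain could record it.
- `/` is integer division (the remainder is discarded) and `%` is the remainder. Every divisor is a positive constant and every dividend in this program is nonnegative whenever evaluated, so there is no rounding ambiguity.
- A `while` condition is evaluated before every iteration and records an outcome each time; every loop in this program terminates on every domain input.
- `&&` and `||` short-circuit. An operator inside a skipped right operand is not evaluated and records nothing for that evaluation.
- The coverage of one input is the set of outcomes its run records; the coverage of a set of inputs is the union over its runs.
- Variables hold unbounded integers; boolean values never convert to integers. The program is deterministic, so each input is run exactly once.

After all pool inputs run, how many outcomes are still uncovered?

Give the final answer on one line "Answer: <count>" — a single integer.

test 1 (d=1, g=3, h=-2) fires B1->F, B2->F, B4->E, B3->T, B5->T, B7->E, B6->T, B7->E, B6->T, B7->E, B6->T, B7->S, B6->F, B8->T, ...; hits B1=F, B2=F, B3=T, B4=E, B5=T, B6=T, B6=F, B7=S, B7=E, B8=T, B8=F
test 2 (d=0, g=3, h=-3) fires B1->F, B2->F, B4->S, B3->F, B5->T, B7->E, B6->T, B7->E, B6->T, B7->E, B6->T, B7->E, B6->T, B7->S, ...; hits B1=F, B2=F, B3=F, B4=S, B5=T, B6=T, B6=F, B7=S, B7=E, B8=T, B8=F
test 3 (d=5, g=3, h=-3) fires B1->F, B2->F, B4->S, B3->F, B5->T, B7->S, B6->F, B8->T, B8->T, B8->T, B8->F; hits B1=F, B2=F, B3=F, B4=S, B5=T, B6=F, B7=S, B8=T, B8=F
test 4 (d=2, g=3, h=-3) fires B1->F, B2->F, B4->S, B3->F, B5->F, B7->E, B6->T, B7->E, B6->T, B7->S, B6->F, B8->T, B8->T, B8->T, ...; hits B1=F, B2=F, B3=F, B4=S, B5=F, B6=T, B6=F, B7=S, B7=E, B8=T, B8=F
union over the pool: B1=F, B2=F, B3=T, B3=F, B4=S, B4=E, B5=T, B5=F, B6=T, B6=F, B7=S, B7=E, B8=T, B8=F
uncovered (2 of 16): B1=T, B2=T

Answer: 2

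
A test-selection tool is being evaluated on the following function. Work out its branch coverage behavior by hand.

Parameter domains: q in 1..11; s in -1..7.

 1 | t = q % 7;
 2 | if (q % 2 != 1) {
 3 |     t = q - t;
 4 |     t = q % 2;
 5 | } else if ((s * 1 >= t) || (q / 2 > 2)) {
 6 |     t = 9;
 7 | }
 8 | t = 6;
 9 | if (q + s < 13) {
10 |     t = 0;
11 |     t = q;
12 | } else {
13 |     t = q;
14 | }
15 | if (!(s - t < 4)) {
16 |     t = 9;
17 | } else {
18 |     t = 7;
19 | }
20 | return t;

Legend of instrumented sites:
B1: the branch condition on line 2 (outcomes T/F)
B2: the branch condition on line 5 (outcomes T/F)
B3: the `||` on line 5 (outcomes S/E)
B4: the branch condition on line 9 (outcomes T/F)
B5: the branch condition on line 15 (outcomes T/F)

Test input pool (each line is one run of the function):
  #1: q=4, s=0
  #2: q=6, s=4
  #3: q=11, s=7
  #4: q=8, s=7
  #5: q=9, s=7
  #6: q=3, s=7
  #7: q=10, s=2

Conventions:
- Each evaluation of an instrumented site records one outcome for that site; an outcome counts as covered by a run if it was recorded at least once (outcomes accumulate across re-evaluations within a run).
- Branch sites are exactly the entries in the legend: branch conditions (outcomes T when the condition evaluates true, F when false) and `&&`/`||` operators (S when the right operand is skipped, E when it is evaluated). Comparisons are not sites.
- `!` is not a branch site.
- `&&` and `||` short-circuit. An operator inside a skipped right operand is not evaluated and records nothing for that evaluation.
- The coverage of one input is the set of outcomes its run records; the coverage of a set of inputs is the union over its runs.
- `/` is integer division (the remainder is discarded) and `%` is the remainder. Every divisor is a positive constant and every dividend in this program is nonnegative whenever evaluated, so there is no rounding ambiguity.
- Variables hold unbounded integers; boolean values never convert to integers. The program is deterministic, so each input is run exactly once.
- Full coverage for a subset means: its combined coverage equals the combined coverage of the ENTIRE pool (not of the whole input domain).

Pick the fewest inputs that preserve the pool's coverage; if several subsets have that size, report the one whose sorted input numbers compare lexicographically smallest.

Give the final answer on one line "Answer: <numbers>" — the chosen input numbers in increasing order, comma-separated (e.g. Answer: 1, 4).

input #1 (q=4, s=0): events B1->T, B4->T, B5->F; covers B1=T, B4=T, B5=F
input #2 (q=6, s=4): events B1->T, B4->T, B5->F; covers B1=T, B4=T, B5=F
input #3 (q=11, s=7): events B1->F, B3->S, B2->T, B4->F, B5->F; covers B1=F, B2=T, B3=S, B4=F, B5=F
input #4 (q=8, s=7): events B1->T, B4->F, B5->F; covers B1=T, B4=F, B5=F
input #5 (q=9, s=7): events B1->F, B3->S, B2->T, B4->F, B5->F; covers B1=F, B2=T, B3=S, B4=F, B5=F
input #6 (q=3, s=7): events B1->F, B3->S, B2->T, B4->T, B5->T; covers B1=F, B2=T, B3=S, B4=T, B5=T
input #7 (q=10, s=2): events B1->T, B4->T, B5->F; covers B1=T, B4=T, B5=F
pool-wide coverage (8 outcomes): B1=T, B1=F, B2=T, B3=S, B4=T, B4=F, B5=T, B5=F
no size-1 subset reaches all 8 outcomes (best union: 5/8)
size 2: inputs {4, 6} cover all 8 outcomes, and no lexicographically smaller subset of this size does

Answer: 4, 6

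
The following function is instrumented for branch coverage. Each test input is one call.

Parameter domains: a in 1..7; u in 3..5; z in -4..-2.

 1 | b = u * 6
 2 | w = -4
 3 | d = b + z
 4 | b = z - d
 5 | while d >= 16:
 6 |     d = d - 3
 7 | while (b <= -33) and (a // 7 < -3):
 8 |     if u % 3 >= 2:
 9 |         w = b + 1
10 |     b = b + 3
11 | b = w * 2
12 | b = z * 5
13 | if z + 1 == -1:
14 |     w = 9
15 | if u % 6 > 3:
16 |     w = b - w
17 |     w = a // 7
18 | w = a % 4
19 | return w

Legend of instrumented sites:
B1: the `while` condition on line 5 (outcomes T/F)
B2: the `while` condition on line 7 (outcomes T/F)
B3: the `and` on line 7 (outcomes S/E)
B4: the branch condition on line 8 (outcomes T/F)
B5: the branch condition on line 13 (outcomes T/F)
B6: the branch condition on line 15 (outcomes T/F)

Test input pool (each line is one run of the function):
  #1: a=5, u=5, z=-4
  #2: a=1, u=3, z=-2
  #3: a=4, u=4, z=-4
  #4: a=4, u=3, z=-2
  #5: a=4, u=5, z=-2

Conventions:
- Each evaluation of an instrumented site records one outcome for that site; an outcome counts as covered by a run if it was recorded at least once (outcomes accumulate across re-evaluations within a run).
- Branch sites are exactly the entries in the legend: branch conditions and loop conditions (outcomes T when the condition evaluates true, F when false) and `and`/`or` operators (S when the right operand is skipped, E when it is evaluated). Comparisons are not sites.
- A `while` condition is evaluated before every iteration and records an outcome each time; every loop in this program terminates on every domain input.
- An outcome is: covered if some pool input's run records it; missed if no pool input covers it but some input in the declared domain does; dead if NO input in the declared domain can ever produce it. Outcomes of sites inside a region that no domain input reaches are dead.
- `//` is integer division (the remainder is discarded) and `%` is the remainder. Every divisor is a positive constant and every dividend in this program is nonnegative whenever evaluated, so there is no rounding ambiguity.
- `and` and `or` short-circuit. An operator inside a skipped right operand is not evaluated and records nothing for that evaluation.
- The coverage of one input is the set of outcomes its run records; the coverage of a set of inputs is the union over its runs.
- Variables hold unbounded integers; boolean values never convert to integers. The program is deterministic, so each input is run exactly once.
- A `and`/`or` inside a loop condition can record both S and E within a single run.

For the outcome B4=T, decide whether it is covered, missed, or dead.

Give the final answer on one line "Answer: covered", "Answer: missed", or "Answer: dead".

no pool input records B4=T
checking all 63 inputs in the declared domain: B4=T is never recorded -> dead

Answer: dead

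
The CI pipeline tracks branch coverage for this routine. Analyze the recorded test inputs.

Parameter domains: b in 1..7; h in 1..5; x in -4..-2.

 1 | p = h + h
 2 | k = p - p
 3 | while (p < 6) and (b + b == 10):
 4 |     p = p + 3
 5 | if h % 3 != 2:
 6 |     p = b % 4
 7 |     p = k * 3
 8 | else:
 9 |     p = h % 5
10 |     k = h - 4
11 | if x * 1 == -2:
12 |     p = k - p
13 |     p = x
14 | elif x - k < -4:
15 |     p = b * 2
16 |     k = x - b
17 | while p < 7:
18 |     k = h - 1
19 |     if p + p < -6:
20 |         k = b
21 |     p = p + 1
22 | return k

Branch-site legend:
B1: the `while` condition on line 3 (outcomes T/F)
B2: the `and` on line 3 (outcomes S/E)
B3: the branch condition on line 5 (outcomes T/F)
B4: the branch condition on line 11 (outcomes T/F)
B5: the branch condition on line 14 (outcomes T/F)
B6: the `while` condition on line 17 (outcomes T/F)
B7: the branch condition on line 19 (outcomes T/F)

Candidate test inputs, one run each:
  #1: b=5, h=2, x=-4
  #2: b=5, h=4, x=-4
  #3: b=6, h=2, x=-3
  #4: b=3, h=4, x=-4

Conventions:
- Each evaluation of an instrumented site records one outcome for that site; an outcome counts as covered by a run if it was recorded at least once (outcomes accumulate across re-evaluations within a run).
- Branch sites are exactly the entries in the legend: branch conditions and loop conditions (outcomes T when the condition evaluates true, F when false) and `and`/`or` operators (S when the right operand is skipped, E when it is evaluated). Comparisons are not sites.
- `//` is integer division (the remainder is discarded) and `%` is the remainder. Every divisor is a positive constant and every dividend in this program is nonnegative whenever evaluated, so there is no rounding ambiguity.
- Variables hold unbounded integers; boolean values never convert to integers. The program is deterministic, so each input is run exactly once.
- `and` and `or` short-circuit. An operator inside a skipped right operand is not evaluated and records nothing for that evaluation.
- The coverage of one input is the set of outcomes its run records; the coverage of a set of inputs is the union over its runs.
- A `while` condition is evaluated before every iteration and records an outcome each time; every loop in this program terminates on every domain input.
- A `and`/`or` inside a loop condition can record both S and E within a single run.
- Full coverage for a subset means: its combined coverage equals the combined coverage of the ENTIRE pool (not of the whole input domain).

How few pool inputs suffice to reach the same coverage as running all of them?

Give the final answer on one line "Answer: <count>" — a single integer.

#1 (b=5, h=2, x=-4) -> B2->E, B1->T, B2->S, B1->F, B3->F, B4->F, B5->F, B6->T, B7->F, B6->T, B7->F, B6->T, B7->F, B6->T, ...; covered: B1=T, B1=F, B2=S, B2=E, B3=F, B4=F, B5=F, B6=T, B6=F, B7=F
#2 (b=5, h=4, x=-4) -> B2->S, B1->F, B3->T, B4->F, B5->F, B6->T, B7->F, B6->T, B7->F, B6->T, B7->F, B6->T, B7->F, B6->T, ...; covered: B1=F, B2=S, B3=T, B4=F, B5=F, B6=T, B6=F, B7=F
#3 (b=6, h=2, x=-3) -> B2->E, B1->F, B3->F, B4->F, B5->F, B6->T, B7->F, B6->T, B7->F, B6->T, B7->F, B6->T, B7->F, B6->T, ...; covered: B1=F, B2=E, B3=F, B4=F, B5=F, B6=T, B6=F, B7=F
#4 (b=3, h=4, x=-4) -> B2->S, B1->F, B3->T, B4->F, B5->F, B6->T, B7->F, B6->T, B7->F, B6->T, B7->F, B6->T, B7->F, B6->T, ...; covered: B1=F, B2=S, B3=T, B4=F, B5=F, B6=T, B6=F, B7=F
the full pool covers 11 outcomes: B1=T, B1=F, B2=S, B2=E, B3=T, B3=F, B4=F, B5=F, B6=T, B6=F, B7=F
every size-1 subset falls short of the 11 outcomes (best: 10/11)
the canonical winner is {1, 2}: size 2, full 11-outcome coverage, earliest index list among size-2 covers

Answer: 2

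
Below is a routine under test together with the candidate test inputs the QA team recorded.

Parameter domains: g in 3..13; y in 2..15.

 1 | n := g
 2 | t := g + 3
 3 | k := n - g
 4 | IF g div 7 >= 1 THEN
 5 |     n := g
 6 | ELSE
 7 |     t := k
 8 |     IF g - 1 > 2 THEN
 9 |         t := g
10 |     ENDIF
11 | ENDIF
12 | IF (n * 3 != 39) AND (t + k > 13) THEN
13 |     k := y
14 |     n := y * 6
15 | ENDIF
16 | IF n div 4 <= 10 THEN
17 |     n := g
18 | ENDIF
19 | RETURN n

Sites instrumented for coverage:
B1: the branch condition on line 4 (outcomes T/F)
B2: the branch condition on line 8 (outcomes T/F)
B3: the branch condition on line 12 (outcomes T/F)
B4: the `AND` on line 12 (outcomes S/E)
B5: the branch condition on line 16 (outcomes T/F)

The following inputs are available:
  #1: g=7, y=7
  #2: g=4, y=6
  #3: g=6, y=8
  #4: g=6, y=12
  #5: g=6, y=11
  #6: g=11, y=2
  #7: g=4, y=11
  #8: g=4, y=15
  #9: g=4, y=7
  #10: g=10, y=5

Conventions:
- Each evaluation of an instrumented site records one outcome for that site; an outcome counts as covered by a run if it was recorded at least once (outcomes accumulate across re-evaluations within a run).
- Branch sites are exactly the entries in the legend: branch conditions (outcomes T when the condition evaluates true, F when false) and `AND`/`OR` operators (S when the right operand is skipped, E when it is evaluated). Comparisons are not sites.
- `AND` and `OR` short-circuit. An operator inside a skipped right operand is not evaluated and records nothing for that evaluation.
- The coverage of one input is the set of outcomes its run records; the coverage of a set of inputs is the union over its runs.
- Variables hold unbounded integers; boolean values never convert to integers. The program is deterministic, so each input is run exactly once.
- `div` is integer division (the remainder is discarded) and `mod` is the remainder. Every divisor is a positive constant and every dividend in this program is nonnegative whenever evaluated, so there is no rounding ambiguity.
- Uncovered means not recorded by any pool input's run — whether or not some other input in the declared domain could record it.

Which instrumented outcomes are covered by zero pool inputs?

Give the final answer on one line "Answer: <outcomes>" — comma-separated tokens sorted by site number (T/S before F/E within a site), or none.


#1 (g=7, y=7) -> covered: B1=T, B3=F, B4=E, B5=T
#2 (g=4, y=6) -> covered: B1=F, B2=T, B3=F, B4=E, B5=T
#3 (g=6, y=8) -> covered: B1=F, B2=T, B3=F, B4=E, B5=T
#4 (g=6, y=12) -> covered: B1=F, B2=T, B3=F, B4=E, B5=T
#5 (g=6, y=11) -> covered: B1=F, B2=T, B3=F, B4=E, B5=T
#6 (g=11, y=2) -> covered: B1=T, B3=T, B4=E, B5=T
#7 (g=4, y=11) -> covered: B1=F, B2=T, B3=F, B4=E, B5=T
#8 (g=4, y=15) -> covered: B1=F, B2=T, B3=F, B4=E, B5=T
#9 (g=4, y=7) -> covered: B1=F, B2=T, B3=F, B4=E, B5=T
#10 (g=10, y=5) -> covered: B1=T, B3=F, B4=E, B5=T
union over the pool: B1=T, B1=F, B2=T, B3=T, B3=F, B4=E, B5=T
uncovered (3 of 10): B2=F, B4=S, B5=F
Answer: B2=F, B4=S, B5=F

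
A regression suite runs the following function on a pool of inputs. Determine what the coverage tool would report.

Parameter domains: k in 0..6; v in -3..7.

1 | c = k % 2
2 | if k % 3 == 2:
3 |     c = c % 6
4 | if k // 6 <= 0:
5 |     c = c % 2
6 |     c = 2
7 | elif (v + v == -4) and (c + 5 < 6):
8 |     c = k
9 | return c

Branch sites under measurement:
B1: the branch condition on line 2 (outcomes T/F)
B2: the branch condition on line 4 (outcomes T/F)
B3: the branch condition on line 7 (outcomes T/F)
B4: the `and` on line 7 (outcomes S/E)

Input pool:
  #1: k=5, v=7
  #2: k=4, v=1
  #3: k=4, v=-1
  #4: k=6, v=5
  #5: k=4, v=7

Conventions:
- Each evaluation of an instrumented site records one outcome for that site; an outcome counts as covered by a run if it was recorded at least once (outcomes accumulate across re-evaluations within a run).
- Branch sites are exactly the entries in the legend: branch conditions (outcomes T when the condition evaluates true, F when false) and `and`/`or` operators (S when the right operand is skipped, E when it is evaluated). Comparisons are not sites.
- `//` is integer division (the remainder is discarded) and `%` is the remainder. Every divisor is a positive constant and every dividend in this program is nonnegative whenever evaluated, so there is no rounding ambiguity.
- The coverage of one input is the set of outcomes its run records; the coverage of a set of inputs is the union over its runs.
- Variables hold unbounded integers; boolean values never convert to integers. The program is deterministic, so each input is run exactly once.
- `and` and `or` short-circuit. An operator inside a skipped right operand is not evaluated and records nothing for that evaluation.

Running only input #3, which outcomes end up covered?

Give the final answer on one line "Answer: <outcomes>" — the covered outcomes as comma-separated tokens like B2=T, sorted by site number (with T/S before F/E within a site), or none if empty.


Event log for input #3 (k=4, v=-1):
  B1->F, B2->T
as a set, this run covers: B1=F, B2=T
Answer: B1=F, B2=T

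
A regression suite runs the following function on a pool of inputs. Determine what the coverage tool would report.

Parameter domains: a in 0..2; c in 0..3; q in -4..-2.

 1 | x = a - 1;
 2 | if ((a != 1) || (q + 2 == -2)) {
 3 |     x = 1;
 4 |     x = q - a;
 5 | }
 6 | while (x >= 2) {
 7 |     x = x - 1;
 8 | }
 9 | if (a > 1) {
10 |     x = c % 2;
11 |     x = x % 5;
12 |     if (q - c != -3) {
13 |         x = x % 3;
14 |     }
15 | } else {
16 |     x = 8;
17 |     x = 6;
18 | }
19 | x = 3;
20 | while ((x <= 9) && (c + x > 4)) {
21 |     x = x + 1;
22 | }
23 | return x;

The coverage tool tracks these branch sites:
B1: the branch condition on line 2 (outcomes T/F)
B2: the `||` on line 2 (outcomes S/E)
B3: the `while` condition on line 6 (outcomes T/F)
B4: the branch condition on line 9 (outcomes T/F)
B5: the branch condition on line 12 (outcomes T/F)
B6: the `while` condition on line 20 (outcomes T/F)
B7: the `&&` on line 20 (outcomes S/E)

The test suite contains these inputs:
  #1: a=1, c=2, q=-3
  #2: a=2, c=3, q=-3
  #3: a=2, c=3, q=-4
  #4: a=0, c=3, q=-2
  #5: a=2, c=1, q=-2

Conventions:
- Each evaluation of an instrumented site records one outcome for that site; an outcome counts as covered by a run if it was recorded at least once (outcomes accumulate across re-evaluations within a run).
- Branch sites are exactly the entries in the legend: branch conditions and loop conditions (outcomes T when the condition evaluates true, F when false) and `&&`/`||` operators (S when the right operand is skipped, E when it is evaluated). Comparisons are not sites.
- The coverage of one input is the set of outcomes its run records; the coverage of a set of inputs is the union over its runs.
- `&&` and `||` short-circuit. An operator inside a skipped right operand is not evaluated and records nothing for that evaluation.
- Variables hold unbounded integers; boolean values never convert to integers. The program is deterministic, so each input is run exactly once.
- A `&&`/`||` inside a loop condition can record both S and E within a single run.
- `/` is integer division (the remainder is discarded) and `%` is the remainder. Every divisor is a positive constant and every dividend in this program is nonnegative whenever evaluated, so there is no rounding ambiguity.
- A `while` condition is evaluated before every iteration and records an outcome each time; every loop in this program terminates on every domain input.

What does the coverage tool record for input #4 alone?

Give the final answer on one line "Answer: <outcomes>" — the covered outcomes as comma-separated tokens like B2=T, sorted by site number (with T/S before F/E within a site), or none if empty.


Simulating input #4 (a=0, c=3, q=-2) step by step:
  B2->S, B1->T, B3->F, B4->F, B7->E, B6->T, B7->E, B6->T, B7->E, B6->T
  B7->E, B6->T, B7->E, B6->T, B7->E, B6->T, B7->E, B6->T, B7->S, B6->F
deduplicating events, the covered set is: B1=T, B2=S, B3=F, B4=F, B6=T, B6=F, B7=S, B7=E
Answer: B1=T, B2=S, B3=F, B4=F, B6=T, B6=F, B7=S, B7=E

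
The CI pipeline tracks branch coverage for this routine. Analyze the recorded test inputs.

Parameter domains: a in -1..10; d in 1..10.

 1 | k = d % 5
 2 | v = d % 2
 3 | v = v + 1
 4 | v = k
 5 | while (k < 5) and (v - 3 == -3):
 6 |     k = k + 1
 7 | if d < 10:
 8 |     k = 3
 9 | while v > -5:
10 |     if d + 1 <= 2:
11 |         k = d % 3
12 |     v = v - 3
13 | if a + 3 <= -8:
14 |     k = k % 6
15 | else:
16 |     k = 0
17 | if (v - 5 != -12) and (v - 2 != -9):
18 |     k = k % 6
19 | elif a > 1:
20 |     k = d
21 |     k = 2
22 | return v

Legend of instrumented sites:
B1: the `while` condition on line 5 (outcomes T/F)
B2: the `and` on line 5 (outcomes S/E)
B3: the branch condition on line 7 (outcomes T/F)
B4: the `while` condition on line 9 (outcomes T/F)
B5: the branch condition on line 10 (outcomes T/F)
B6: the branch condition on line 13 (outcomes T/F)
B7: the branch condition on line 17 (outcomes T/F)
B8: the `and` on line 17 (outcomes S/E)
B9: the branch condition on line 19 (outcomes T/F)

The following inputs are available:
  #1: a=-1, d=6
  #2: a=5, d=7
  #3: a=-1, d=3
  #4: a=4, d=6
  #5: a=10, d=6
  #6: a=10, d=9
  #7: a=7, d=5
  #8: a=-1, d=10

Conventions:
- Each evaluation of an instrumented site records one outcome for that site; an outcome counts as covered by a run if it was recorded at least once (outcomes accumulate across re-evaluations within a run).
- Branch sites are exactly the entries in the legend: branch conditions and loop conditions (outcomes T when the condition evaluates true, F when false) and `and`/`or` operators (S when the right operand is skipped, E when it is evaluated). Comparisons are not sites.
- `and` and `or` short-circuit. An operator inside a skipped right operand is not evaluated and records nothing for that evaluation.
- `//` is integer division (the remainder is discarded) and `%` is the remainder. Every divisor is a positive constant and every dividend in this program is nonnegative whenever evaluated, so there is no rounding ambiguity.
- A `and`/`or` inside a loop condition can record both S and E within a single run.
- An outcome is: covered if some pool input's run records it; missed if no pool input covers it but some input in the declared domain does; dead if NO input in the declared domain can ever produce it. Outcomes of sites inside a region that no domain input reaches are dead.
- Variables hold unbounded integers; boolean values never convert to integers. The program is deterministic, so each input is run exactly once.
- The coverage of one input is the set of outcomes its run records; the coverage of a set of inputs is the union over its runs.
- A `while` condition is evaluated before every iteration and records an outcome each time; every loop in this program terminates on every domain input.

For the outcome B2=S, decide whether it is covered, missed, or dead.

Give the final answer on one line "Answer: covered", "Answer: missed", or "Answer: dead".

B2=S is recorded by pool input(s) 7, 8 -> covered

Answer: covered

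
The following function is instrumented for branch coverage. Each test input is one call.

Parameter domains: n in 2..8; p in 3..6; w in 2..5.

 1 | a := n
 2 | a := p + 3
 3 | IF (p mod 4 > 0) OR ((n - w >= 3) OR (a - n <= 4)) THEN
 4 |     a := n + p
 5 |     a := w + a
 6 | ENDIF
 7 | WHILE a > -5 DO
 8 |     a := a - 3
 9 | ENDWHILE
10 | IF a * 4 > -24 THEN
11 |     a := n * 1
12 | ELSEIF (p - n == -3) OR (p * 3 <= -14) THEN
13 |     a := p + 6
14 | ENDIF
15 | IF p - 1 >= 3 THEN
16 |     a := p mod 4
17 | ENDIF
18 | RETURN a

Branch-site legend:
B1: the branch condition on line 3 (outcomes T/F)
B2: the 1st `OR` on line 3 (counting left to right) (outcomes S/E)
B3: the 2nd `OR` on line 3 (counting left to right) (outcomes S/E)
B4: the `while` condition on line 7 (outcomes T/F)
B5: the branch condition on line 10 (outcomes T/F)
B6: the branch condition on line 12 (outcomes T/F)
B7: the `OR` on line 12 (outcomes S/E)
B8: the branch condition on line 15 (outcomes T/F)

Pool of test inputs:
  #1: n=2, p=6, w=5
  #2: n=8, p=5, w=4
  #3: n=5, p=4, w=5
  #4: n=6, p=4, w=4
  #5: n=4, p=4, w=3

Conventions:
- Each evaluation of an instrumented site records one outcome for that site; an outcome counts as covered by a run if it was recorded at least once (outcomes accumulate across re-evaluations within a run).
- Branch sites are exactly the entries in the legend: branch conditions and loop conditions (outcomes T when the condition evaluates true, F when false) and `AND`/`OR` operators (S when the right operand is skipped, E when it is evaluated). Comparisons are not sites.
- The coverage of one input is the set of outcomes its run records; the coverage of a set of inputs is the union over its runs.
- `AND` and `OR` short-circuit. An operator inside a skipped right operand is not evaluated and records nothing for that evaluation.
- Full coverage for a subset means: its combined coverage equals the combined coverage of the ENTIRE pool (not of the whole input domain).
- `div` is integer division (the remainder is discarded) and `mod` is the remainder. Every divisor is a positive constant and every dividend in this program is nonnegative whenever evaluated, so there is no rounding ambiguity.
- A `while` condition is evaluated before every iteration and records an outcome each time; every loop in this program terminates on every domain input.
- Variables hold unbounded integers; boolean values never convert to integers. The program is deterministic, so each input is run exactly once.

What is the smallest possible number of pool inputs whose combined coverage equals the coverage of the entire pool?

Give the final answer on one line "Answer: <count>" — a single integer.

test 1 (n=2, p=6, w=5) fires B2->S, B1->T, B4->T, B4->T, B4->T, B4->T, B4->T, B4->T, B4->F, B5->T, B8->T; hits B1=T, B2=S, B4=T, B4=F, B5=T, B8=T
test 2 (n=8, p=5, w=4) fires B2->S, B1->T, B4->T, B4->T, B4->T, B4->T, B4->T, B4->T, B4->T, B4->T, B4->F, B5->F, B7->S, B6->T, ...; hits B1=T, B2=S, B4=T, B4=F, B5=F, B6=T, B7=S, B8=T
test 3 (n=5, p=4, w=5) fires B2->E, B3->E, B1->T, B4->T, B4->T, B4->T, B4->T, B4->T, B4->T, B4->T, B4->F, B5->F, B7->E, B6->F, ...; hits B1=T, B2=E, B3=E, B4=T, B4=F, B5=F, B6=F, B7=E, B8=T
test 4 (n=6, p=4, w=4) fires B2->E, B3->E, B1->T, B4->T, B4->T, B4->T, B4->T, B4->T, B4->T, B4->T, B4->F, B5->F, B7->E, B6->F, ...; hits B1=T, B2=E, B3=E, B4=T, B4=F, B5=F, B6=F, B7=E, B8=T
test 5 (n=4, p=4, w=3) fires B2->E, B3->E, B1->T, B4->T, B4->T, B4->T, B4->T, B4->T, B4->T, B4->F, B5->F, B7->E, B6->F, B8->T; hits B1=T, B2=E, B3=E, B4=T, B4=F, B5=F, B6=F, B7=E, B8=T
union over all inputs: B1=T, B2=S, B2=E, B3=E, B4=T, B4=F, B5=T, B5=F, B6=T, B6=F, B7=S, B7=E, B8=T (13 outcomes)
size 1 is not enough: best union over all size-1 subsets is 9/13
size 2 is not enough: best union over all size-2 subsets is 12/13
the canonical winner is {1, 2, 3}: size 3, full 13-outcome coverage, earliest index list among size-3 covers

Answer: 3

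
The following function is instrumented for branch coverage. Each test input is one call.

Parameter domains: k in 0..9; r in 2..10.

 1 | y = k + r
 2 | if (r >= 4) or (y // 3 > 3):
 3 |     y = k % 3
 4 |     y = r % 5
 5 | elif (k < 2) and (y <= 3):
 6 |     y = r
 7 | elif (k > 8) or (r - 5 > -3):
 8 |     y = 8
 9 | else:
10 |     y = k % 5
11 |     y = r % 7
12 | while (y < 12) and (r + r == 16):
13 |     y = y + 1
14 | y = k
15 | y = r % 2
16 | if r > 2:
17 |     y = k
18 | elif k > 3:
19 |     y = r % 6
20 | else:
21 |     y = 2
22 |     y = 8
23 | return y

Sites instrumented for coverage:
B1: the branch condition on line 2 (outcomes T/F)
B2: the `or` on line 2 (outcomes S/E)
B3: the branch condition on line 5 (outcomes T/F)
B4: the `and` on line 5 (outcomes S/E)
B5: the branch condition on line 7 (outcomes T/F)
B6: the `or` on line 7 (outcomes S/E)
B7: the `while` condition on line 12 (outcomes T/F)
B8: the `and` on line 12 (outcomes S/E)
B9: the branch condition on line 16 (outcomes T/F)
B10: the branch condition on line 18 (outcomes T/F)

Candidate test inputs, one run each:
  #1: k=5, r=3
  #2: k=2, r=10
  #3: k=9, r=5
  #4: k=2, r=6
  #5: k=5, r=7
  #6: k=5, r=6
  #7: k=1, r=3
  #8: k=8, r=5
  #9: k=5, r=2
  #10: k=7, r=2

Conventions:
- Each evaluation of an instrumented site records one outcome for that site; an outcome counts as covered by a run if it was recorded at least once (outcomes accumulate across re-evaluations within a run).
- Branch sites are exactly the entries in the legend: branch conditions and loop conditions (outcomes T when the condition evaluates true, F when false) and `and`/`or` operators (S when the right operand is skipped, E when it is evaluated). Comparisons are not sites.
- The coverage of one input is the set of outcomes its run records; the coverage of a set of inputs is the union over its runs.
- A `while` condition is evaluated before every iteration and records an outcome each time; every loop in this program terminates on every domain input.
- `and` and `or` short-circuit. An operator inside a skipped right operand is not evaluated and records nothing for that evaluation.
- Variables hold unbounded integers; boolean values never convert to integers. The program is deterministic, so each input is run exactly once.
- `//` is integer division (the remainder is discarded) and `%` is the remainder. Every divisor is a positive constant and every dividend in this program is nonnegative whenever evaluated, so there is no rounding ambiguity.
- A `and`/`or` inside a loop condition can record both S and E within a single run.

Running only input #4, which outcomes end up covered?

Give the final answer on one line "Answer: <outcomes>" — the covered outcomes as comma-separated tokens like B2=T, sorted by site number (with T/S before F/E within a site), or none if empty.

Event log for input #4 (k=2, r=6):
  B2->S, B1->T, B8->E, B7->F, B9->T
distinct outcomes covered: B1=T, B2=S, B7=F, B8=E, B9=T

Answer: B1=T, B2=S, B7=F, B8=E, B9=T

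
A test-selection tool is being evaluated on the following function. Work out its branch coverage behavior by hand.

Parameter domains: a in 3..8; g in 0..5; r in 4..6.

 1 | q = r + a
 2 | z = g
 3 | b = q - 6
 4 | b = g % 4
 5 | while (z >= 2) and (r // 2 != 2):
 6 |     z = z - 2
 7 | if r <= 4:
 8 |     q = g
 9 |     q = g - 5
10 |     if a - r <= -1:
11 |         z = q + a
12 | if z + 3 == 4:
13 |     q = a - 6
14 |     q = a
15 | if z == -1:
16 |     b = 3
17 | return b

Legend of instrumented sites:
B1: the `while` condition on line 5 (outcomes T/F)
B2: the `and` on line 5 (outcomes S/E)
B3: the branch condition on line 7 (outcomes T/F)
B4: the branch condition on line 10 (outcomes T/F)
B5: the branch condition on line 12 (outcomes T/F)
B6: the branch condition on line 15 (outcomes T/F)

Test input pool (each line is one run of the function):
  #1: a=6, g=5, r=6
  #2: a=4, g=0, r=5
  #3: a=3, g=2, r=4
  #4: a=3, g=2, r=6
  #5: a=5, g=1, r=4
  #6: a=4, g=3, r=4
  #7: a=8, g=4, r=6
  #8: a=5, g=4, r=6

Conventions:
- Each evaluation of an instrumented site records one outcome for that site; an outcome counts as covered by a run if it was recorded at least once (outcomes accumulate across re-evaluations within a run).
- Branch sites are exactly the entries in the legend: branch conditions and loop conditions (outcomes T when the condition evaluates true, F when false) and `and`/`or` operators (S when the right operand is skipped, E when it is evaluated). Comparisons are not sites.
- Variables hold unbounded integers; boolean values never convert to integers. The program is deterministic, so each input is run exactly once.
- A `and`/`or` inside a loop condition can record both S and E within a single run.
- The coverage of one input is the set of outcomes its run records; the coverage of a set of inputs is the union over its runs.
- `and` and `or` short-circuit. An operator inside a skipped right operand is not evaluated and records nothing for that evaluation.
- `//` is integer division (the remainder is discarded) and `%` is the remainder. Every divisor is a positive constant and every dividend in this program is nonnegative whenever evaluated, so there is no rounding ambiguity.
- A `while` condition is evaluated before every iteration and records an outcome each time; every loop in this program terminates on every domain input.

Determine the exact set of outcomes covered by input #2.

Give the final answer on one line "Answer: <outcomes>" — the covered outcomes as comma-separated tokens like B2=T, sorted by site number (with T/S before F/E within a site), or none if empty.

Event log for input #2 (a=4, g=0, r=5):
  B2->S, B1->F, B3->F, B5->F, B6->F
deduplicating events, the covered set is: B1=F, B2=S, B3=F, B5=F, B6=F

Answer: B1=F, B2=S, B3=F, B5=F, B6=F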